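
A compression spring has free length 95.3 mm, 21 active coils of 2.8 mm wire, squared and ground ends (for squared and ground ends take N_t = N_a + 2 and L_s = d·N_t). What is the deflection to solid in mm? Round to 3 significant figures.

N_t = 23; L_s = 2.8·23 = 64.4 mm
δ_solid = L₀ − L_s = 95.3 − 64.4 = 30.9 mm

30.9 mm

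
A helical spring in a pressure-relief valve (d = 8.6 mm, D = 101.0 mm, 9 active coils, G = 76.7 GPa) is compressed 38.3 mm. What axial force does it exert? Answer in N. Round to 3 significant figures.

k = Gd⁴/(8D³N_a) = (76.7×10³)(8.6⁴)/(8·101.0³·9) = 5.6558 N/mm
F = k·δ = 5.6558 × 38.3 = 216.62 N

217 N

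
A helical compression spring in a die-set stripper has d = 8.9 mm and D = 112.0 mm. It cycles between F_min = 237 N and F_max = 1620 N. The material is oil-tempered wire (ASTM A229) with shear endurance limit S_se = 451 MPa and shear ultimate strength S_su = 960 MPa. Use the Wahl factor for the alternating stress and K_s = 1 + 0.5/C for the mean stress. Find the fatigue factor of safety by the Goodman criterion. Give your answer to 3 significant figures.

C = D/d = 112.0/8.9 = 12.5843; K_W = (4C−1)/(4C−4)+0.615/C = 1.1136; K_s = 1+0.5/C = 1.0397
F_a = (F_max−F_min)/2 = 691.5 N; F_m = (F_max+F_min)/2 = 928.5 N
τ_a = K_W·8F_aD/(πd³) = 1.1136 × 279.76 = 311.54 MPa
τ_m = K_s·8F_mD/(πd³) = 1.0397 × 375.64 = 390.56 MPa
Goodman: 1/n_f = τ_a/S_se + τ_m/S_su = 311.54/451 + 390.56/960 = 0.69078 + 0.40684 = 1.0976
n_f = 1/1.0976 = 0.9111

0.911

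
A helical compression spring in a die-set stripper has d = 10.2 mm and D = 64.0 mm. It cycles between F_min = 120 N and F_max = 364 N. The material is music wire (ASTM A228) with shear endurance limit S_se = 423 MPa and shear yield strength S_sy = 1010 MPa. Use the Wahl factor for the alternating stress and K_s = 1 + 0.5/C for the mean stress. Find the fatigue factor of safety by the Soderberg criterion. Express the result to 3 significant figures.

10.6

C = D/d = 64.0/10.2 = 6.2745; K_W = (4C−1)/(4C−4)+0.615/C = 1.2402; K_s = 1+0.5/C = 1.0797
F_a = (F_max−F_min)/2 = 122 N; F_m = (F_max+F_min)/2 = 242 N
τ_a = K_W·8F_aD/(πd³) = 1.2402 × 18.736 = 23.237 MPa
τ_m = K_s·8F_mD/(πd³) = 1.0797 × 37.165 = 40.127 MPa
Soderberg: 1/n_f = τ_a/S_se + τ_m/S_sy = 23.237/423 + 40.127/1010 = 0.05493 + 0.03973 = 0.094662
n_f = 1/0.094662 = 10.56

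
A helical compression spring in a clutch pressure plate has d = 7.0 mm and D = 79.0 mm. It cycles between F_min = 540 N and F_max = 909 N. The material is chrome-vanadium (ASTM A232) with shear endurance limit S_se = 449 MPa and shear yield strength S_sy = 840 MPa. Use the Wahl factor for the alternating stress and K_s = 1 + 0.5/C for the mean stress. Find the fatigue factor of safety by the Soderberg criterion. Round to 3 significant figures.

1.25

C = D/d = 79.0/7.0 = 11.2857; K_W = (4C−1)/(4C−4)+0.615/C = 1.1274; K_s = 1+0.5/C = 1.0443
F_a = (F_max−F_min)/2 = 184.5 N; F_m = (F_max+F_min)/2 = 724.5 N
τ_a = K_W·8F_aD/(πd³) = 1.1274 × 108.21 = 122 MPa
τ_m = K_s·8F_mD/(πd³) = 1.0443 × 424.92 = 443.75 MPa
Soderberg: 1/n_f = τ_a/S_se + τ_m/S_sy = 122/449 + 443.75/840 = 0.27171 + 0.52827 = 0.79998
n_f = 1/0.79998 = 1.25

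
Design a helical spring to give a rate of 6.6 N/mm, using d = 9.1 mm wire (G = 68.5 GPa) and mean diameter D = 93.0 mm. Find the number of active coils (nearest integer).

N_a = Gd⁴/(8D³k) = (68.5×10³ × 9.1⁴)/(8 × 93.0³ × 6.6)
    = 4.69738e+08 / 4.247e+07 = 11.06 → 11 coils

11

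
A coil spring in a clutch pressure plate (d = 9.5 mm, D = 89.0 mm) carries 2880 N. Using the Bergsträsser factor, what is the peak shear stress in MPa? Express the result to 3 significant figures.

Spring index C = D/d = 89.0/9.5 = 9.3684
K_B = (4C+2)/(4C−3) = 39.474/34.474 = 1.1450
τ₀ = 8FD/(πd³) = 8·2880·89.0/(π·9.5³) = 2.05056e+06/2693.5 = 761.29 MPa
τ_max = K·τ₀ = 1.1450 × 761.29 = 871.71 MPa

872 MPa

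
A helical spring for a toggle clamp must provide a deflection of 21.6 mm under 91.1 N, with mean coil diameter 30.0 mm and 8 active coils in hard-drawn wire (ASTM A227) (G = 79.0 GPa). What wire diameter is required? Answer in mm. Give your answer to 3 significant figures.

3.10 mm

Required rate k = F/δ = 91.1/21.6 = 4.2176 N/mm
d = (8D³N_a·k / G)^(1/4) = (8·30.0³·8·4.2176 / (79.0×10³))^0.25
  = (92.253)^0.25 = 3.0992 mm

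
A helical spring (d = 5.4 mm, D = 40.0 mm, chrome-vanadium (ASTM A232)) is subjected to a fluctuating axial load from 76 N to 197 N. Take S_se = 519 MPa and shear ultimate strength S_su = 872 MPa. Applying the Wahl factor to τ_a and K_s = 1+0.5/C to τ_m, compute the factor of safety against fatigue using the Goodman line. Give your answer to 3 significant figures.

5.04

C = D/d = 40.0/5.4 = 7.4074; K_W = (4C−1)/(4C−4)+0.615/C = 1.2001; K_s = 1+0.5/C = 1.0675
F_a = (F_max−F_min)/2 = 60.5 N; F_m = (F_max+F_min)/2 = 136.5 N
τ_a = K_W·8F_aD/(πd³) = 1.2001 × 39.136 = 46.966 MPa
τ_m = K_s·8F_mD/(πd³) = 1.0675 × 88.298 = 94.258 MPa
Goodman: 1/n_f = τ_a/S_se + τ_m/S_su = 46.966/519 + 94.258/872 = 0.09049 + 0.10809 = 0.19859
n_f = 1/0.19859 = 5.036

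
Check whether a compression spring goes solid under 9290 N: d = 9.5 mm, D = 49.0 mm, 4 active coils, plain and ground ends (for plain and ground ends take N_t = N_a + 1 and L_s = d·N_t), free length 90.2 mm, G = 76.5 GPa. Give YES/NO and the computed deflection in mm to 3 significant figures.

YES, δ = 56.1 mm

k = Gd⁴/(8D³N_a) = (76.5×10³)(9.5⁴)/(8·49.0³·4) = 165.51 N/mm
N_t = 5; L_s = 9.5·5 = 47.5 mm; δ_solid = L₀ − L_s = 90.2 − 47.5 = 42.7 mm
δ = F/k = 9290/165.51 = 56.13 mm
δ ≥ δ_solid → spring goes solid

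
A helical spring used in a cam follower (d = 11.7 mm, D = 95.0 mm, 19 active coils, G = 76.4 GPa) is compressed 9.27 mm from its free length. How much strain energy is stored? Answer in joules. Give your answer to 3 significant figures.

k = Gd⁴/(8D³N_a) = (76.4×10³)(11.7⁴)/(8·95.0³·19) = 10.986 N/mm
U = ½kδ² = 0.5 × 10.986 × 9.27² = 472.01 N·mm = 0.47201 J

0.472 J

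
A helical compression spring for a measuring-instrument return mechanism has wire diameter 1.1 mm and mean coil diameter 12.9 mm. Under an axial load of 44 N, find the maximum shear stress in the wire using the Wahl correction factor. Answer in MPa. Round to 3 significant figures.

1220 MPa

Spring index C = D/d = 12.9/1.1 = 11.7273
K_W = (4C−1)/(4C−4) + 0.615/C = 45.909/42.909 + 0.0524 = 1.1224
τ₀ = 8FD/(πd³) = 8·44·12.9/(π·1.1³) = 4540.8/4.1815 = 1085.9 MPa
τ_max = K·τ₀ = 1.1224 × 1085.9 = 1218.8 MPa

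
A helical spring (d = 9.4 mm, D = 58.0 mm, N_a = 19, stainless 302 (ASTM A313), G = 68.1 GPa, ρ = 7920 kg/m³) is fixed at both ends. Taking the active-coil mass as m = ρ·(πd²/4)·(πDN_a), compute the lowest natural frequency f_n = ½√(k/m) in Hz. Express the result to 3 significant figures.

k = Gd⁴/(8D³N_a) = (68.1×10³)(9.4⁴)/(8·58.0³·19) = 17.928 N/mm = 17928 N/m
Wire length L = πDN_a = π·58.0·19 = 3462 mm
m = ρ·(πd²/4)·L = 7920 × 69.398×10⁻⁶ m² × 3.462 m = 1.9028 kg
f_n = ½√(k/m) = 0.5·√(17928/1.9028) = 0.5·√(9421.7) = 48.533 Hz

48.5 Hz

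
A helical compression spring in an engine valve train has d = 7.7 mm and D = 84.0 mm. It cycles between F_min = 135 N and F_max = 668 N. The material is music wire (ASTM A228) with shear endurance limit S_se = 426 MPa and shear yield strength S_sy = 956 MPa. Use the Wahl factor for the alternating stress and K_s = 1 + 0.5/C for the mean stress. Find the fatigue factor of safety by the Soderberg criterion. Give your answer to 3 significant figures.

1.86

C = D/d = 84.0/7.7 = 10.9091; K_W = (4C−1)/(4C−4)+0.615/C = 1.1321; K_s = 1+0.5/C = 1.0458
F_a = (F_max−F_min)/2 = 266.5 N; F_m = (F_max+F_min)/2 = 401.5 N
τ_a = K_W·8F_aD/(πd³) = 1.1321 × 124.87 = 141.36 MPa
τ_m = K_s·8F_mD/(πd³) = 1.0458 × 188.12 = 196.74 MPa
Soderberg: 1/n_f = τ_a/S_se + τ_m/S_sy = 141.36/426 + 196.74/956 = 0.33182 + 0.20580 = 0.53762
n_f = 1/0.53762 = 1.86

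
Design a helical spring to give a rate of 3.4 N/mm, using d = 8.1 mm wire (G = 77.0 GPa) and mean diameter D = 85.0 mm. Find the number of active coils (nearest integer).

N_a = Gd⁴/(8D³k) = (77.0×10³ × 8.1⁴)/(8 × 85.0³ × 3.4)
    = 3.3146e+08 / 1.67042e+07 = 19.84 → 20 coils

20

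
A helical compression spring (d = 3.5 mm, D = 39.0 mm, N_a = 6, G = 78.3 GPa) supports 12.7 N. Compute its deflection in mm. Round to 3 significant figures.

3.08 mm

k = Gd⁴/(8D³N_a) = (78.3×10³)(3.5⁴)/(8·39.0³·6) = 4.1267 N/mm
δ = F/k = 12.7 / 4.1267 = 3.0775 mm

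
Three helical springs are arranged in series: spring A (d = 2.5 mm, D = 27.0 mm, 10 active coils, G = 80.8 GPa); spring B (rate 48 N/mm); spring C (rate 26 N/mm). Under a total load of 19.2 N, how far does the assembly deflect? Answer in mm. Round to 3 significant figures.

k_A = Gd⁴/(8D³N_a) = (80.8×10³)(2.5⁴)/(8·27.0³·10) = 2.0044 N/mm
Series: 1/k_eq = 1/2.0044 + 1/48 + 1/26 = 0.55819; k_eq = 1.7915 N/mm
δ = F/k_eq = 19.2/1.7915 = 10.717 mm

10.7 mm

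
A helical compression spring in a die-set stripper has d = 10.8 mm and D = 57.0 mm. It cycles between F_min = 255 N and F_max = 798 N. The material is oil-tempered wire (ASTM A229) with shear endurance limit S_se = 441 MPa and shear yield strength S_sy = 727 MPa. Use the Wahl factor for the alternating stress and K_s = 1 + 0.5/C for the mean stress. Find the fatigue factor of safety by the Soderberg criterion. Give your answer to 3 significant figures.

C = D/d = 57.0/10.8 = 5.2778; K_W = (4C−1)/(4C−4)+0.615/C = 1.2919; K_s = 1+0.5/C = 1.0947
F_a = (F_max−F_min)/2 = 271.5 N; F_m = (F_max+F_min)/2 = 526.5 N
τ_a = K_W·8F_aD/(πd³) = 1.2919 × 31.283 = 40.413 MPa
τ_m = K_s·8F_mD/(πd³) = 1.0947 × 60.666 = 66.413 MPa
Soderberg: 1/n_f = τ_a/S_se + τ_m/S_sy = 40.413/441 + 66.413/727 = 0.09164 + 0.09135 = 0.18299
n_f = 1/0.18299 = 5.465

5.46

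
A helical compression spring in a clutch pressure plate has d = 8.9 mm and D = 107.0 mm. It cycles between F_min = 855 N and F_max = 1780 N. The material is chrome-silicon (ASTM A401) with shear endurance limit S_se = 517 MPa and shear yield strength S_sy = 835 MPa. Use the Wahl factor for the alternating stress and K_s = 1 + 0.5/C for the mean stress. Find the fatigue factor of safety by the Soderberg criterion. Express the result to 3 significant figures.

0.978

C = D/d = 107.0/8.9 = 12.0225; K_W = (4C−1)/(4C−4)+0.615/C = 1.1192; K_s = 1+0.5/C = 1.0416
F_a = (F_max−F_min)/2 = 462.5 N; F_m = (F_max+F_min)/2 = 1317.5 N
τ_a = K_W·8F_aD/(πd³) = 1.1192 × 178.76 = 200.07 MPa
τ_m = K_s·8F_mD/(πd³) = 1.0416 × 509.22 = 530.4 MPa
Soderberg: 1/n_f = τ_a/S_se + τ_m/S_sy = 200.07/517 + 530.4/835 = 0.38697 + 0.63521 = 1.0222
n_f = 1/1.0222 = 0.9783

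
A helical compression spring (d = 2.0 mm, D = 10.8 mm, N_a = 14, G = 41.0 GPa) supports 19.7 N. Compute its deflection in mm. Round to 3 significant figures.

k = Gd⁴/(8D³N_a) = (41.0×10³)(2.0⁴)/(8·10.8³·14) = 4.6496 N/mm
δ = F/k = 19.7 / 4.6496 = 4.2369 mm

4.24 mm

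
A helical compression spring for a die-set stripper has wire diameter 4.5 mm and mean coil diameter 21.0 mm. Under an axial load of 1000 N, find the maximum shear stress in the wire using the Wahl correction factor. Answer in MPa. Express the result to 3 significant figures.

Spring index C = D/d = 21.0/4.5 = 4.6667
K_W = (4C−1)/(4C−4) + 0.615/C = 17.667/14.667 + 0.1318 = 1.3363
τ₀ = 8FD/(πd³) = 8·1000·21.0/(π·4.5³) = 168000/286.28 = 586.84 MPa
τ_max = K·τ₀ = 1.3363 × 586.84 = 784.22 MPa

784 MPa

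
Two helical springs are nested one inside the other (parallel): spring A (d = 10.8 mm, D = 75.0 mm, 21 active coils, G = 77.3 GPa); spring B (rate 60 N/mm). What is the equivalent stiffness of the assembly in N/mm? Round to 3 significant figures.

74.8 N/mm

k_A = Gd⁴/(8D³N_a) = (77.3×10³)(10.8⁴)/(8·75.0³·21) = 14.838 N/mm
Parallel: k_eq = 14.838 + 60 = 74.838 N/mm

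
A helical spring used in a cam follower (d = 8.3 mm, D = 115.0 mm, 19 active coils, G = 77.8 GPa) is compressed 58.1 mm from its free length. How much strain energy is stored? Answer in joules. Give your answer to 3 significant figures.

k = Gd⁴/(8D³N_a) = (77.8×10³)(8.3⁴)/(8·115.0³·19) = 1.5972 N/mm
U = ½kδ² = 0.5 × 1.5972 × 58.1² = 2695.7 N·mm = 2.6957 J

2.70 J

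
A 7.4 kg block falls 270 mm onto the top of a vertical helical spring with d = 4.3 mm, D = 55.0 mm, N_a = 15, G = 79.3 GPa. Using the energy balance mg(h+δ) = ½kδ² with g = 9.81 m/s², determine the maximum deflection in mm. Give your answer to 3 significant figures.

232 mm

k = Gd⁴/(8D³N_a) = (79.3×10³)(4.3⁴)/(8·55.0³·15) = 1.3579 N/mm
W = mg = 7.4 × 9.81 = 72.594 N
½kδ² − Wδ − Wh = 0 → δ = (W + √(W² + 2kWh))/k
δ = (72.594 + √(5269.9 + 53231.9))/1.3579 = (72.594 + 241.87)/1.3579 = 231.58 mm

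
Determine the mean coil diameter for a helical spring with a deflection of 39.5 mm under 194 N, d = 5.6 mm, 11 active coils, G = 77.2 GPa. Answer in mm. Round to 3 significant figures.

56.0 mm

Required rate k = F/δ = 194/39.5 = 4.9114 N/mm
D = (Gd⁴/(8N_a·k))^(1/3) = (77.2×10³·5.6⁴/(8·11·4.9114))^(1/3)
  = (175664)^(1/3) = 56.0051 mm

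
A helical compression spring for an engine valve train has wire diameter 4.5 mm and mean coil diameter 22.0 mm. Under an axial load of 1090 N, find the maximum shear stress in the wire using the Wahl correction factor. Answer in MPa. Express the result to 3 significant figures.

884 MPa

Spring index C = D/d = 22.0/4.5 = 4.8889
K_W = (4C−1)/(4C−4) + 0.615/C = 18.556/15.556 + 0.1258 = 1.3187
τ₀ = 8FD/(πd³) = 8·1090·22.0/(π·4.5³) = 191840/286.28 = 670.12 MPa
τ_max = K·τ₀ = 1.3187 × 670.12 = 883.65 MPa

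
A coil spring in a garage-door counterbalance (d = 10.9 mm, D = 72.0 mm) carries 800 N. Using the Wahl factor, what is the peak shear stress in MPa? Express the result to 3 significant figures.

139 MPa

Spring index C = D/d = 72.0/10.9 = 6.6055
K_W = (4C−1)/(4C−4) + 0.615/C = 25.422/22.422 + 0.0931 = 1.2269
τ₀ = 8FD/(πd³) = 8·800·72.0/(π·10.9³) = 460800/4068.5 = 113.26 MPa
τ_max = K·τ₀ = 1.2269 × 113.26 = 138.96 MPa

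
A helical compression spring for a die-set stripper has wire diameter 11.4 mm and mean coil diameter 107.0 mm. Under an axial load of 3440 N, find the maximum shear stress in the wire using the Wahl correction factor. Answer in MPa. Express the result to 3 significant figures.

731 MPa

Spring index C = D/d = 107.0/11.4 = 9.3860
K_W = (4C−1)/(4C−4) + 0.615/C = 36.544/33.544 + 0.0655 = 1.1550
τ₀ = 8FD/(πd³) = 8·3440·107.0/(π·11.4³) = 2.94464e+06/4654.4 = 632.66 MPa
τ_max = K·τ₀ = 1.1550 × 632.66 = 730.69 MPa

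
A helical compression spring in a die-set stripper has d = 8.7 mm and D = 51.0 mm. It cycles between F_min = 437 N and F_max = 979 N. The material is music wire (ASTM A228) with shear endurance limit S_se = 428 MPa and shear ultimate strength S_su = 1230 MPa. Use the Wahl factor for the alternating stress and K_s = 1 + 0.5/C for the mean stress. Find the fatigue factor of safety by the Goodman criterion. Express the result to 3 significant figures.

3.57

C = D/d = 51.0/8.7 = 5.8621; K_W = (4C−1)/(4C−4)+0.615/C = 1.2592; K_s = 1+0.5/C = 1.0853
F_a = (F_max−F_min)/2 = 271 N; F_m = (F_max+F_min)/2 = 708 N
τ_a = K_W·8F_aD/(πd³) = 1.2592 × 53.447 = 67.298 MPa
τ_m = K_s·8F_mD/(πd³) = 1.0853 × 139.63 = 151.54 MPa
Goodman: 1/n_f = τ_a/S_se + τ_m/S_su = 67.298/428 + 151.54/1230 = 0.15724 + 0.12320 = 0.28044
n_f = 1/0.28044 = 3.566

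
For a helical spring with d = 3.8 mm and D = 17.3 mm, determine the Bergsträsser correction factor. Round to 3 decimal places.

C = D/d = 17.3/3.8 = 4.5526
K_B = (4C+2)/(4C−3) = 20.211/15.211 = 1.3287

1.329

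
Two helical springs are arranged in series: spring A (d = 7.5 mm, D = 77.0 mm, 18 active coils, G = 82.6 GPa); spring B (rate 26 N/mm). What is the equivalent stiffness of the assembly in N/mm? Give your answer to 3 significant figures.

3.45 N/mm

k_A = Gd⁴/(8D³N_a) = (82.6×10³)(7.5⁴)/(8·77.0³·18) = 3.9755 N/mm
Series: 1/k_eq = 1/3.9755 + 1/26 = 0.29; k_eq = 3.4482 N/mm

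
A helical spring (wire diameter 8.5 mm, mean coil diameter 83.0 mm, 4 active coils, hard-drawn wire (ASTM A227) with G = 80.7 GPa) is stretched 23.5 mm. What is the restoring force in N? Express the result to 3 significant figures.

k = Gd⁴/(8D³N_a) = (80.7×10³)(8.5⁴)/(8·83.0³·4) = 23.023 N/mm
F = k·δ = 23.023 × 23.5 = 541.04 N

541 N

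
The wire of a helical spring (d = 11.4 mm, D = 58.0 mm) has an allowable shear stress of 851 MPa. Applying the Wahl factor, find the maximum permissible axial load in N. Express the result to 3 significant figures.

C = D/d = 58.0/11.4 = 5.0877
K_W = (4C−1)/(4C−4) + 0.615/C = 19.351/16.351 + 0.1209 = 1.3044
τ_max = K·8FD/(πd³) → F_max = τ_allow·πd³/(8DK)
F_max = 851·π·11.4³/(8·58.0·1.3044) = 3.9609e+06/605.22 = 6544.6 N

6540 N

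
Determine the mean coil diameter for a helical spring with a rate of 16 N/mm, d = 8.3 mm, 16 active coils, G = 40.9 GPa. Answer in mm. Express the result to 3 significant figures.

45.6 mm

D = (Gd⁴/(8N_a·k))^(1/3) = (40.9×10³·8.3⁴/(8·16·16))^(1/3)
  = (94777.6)^(1/3) = 45.5934 mm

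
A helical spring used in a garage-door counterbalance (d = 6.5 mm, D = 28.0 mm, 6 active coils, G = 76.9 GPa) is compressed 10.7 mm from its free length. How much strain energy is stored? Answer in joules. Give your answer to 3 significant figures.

7.46 J

k = Gd⁴/(8D³N_a) = (76.9×10³)(6.5⁴)/(8·28.0³·6) = 130.28 N/mm
U = ½kδ² = 0.5 × 130.28 × 10.7² = 7457.6 N·mm = 7.4576 J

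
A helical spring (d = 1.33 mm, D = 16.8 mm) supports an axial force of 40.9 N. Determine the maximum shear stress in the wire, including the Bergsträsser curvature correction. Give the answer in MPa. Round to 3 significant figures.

822 MPa

Spring index C = D/d = 16.8/1.33 = 12.6316
K_B = (4C+2)/(4C−3) = 52.526/47.526 = 1.1052
τ₀ = 8FD/(πd³) = 8·40.9·16.8/(π·1.33³) = 5496.96/7.391 = 743.73 MPa
τ_max = K·τ₀ = 1.1052 × 743.73 = 821.98 MPa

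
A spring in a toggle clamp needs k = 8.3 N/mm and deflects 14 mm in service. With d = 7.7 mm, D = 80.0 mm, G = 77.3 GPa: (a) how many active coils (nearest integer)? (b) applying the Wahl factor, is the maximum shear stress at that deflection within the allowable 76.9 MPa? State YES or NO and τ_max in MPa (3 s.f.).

(a) 8 coils; (b) YES, τ_max = 59.0 MPa

N_a = Gd⁴/(8D³k) = (77.3×10³)(7.7⁴)/(8·80.0³·8.3) = 7.993 → N_a = 8
Actual rate k = Gd⁴/(8D³·8) = 8.2926 N/mm
Working load F = kδ = 8.2926·14 = 116.1 N
C = 80.0/7.7 = 10.3896; K_W = (4C−1)/(4C−4)+0.615/C = 1.1391
τ_max = K_W·8FD/(πd³) = 1.1391·51.806 = 59.01 MPa
τ_max ≤ 76.9 MPa → acceptable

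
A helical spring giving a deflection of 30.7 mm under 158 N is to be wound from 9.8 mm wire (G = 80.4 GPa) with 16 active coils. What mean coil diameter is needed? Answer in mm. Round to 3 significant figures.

104 mm

Required rate k = F/δ = 158/30.7 = 5.1466 N/mm
D = (Gd⁴/(8N_a·k))^(1/3) = (80.4×10³·9.8⁴/(8·16·5.1466))^(1/3)
  = (1.12572e+06)^(1/3) = 104.0265 mm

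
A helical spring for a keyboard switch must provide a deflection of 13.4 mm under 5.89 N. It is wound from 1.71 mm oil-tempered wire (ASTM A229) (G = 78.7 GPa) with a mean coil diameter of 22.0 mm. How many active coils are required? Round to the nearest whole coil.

18

Required rate k = F/δ = 5.89/13.4 = 0.43955 N/mm
N_a = Gd⁴/(8D³k) = (78.7×10³ × 1.71⁴)/(8 × 22.0³ × 0.43955)
    = 672913 / 37442.8 = 17.97 → 18 coils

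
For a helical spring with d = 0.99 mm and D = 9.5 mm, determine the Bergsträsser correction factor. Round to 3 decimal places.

C = D/d = 9.5/0.99 = 9.5960
K_B = (4C+2)/(4C−3) = 40.384/35.384 = 1.1413

1.141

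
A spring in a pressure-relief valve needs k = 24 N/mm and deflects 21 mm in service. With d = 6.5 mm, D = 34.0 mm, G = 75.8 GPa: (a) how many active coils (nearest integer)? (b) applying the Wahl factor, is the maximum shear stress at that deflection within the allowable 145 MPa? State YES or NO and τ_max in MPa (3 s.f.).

(a) 18 coils; (b) NO, τ_max = 205 MPa

N_a = Gd⁴/(8D³k) = (75.8×10³)(6.5⁴)/(8·34.0³·24) = 17.93 → N_a = 18
Actual rate k = Gd⁴/(8D³·18) = 23.907 N/mm
Working load F = kδ = 23.907·21 = 502.05 N
C = 34.0/6.5 = 5.2308; K_W = (4C−1)/(4C−4)+0.615/C = 1.2948
τ_max = K_W·8FD/(πd³) = 1.2948·158.28 = 204.95 MPa
τ_max > 145 MPa → exceeds allowable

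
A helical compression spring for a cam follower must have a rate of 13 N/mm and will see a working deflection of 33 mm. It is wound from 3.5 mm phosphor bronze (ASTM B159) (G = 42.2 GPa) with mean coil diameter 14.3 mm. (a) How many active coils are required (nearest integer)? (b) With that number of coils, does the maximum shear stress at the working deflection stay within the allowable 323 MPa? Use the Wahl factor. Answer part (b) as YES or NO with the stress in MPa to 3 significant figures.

N_a = Gd⁴/(8D³k) = (42.2×10³)(3.5⁴)/(8·14.3³·13) = 20.82 → N_a = 21
Actual rate k = Gd⁴/(8D³·21) = 12.89 N/mm
Working load F = kδ = 12.89·33 = 425.38 N
C = 14.3/3.5 = 4.0857; K_W = (4C−1)/(4C−4)+0.615/C = 1.3936
τ_max = K_W·8FD/(πd³) = 1.3936·361.29 = 503.48 MPa
τ_max > 323 MPa → exceeds allowable

(a) 21 coils; (b) NO, τ_max = 503 MPa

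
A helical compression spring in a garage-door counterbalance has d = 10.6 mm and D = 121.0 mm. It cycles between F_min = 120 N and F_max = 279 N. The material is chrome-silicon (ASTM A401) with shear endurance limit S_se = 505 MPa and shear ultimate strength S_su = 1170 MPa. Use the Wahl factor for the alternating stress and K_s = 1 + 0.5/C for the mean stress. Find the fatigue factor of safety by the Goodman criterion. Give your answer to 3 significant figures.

C = D/d = 121.0/10.6 = 11.4151; K_W = (4C−1)/(4C−4)+0.615/C = 1.1259; K_s = 1+0.5/C = 1.0438
F_a = (F_max−F_min)/2 = 79.5 N; F_m = (F_max+F_min)/2 = 199.5 N
τ_a = K_W·8F_aD/(πd³) = 1.1259 × 20.567 = 23.156 MPa
τ_m = K_s·8F_mD/(πd³) = 1.0438 × 51.612 = 53.873 MPa
Goodman: 1/n_f = τ_a/S_se + τ_m/S_su = 23.156/505 + 53.873/1170 = 0.04585 + 0.04605 = 0.091899
n_f = 1/0.091899 = 10.88

10.9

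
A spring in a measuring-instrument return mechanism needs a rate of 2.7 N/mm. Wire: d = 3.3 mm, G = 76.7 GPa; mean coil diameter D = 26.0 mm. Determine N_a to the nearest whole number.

24

N_a = Gd⁴/(8D³k) = (76.7×10³ × 3.3⁴)/(8 × 26.0³ × 2.7)
    = 9.09601e+06 / 379642 = 23.96 → 24 coils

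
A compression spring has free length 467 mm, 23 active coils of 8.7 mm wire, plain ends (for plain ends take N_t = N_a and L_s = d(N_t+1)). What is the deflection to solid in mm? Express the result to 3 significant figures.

258 mm

N_t = 23; L_s = 8.7·24 = 208.8 mm
δ_solid = L₀ − L_s = 467 − 208.8 = 258.2 mm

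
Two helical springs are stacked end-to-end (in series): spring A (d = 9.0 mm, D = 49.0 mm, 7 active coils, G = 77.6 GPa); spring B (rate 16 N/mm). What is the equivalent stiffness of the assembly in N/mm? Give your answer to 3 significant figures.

13.3 N/mm

k_A = Gd⁴/(8D³N_a) = (77.6×10³)(9.0⁴)/(8·49.0³·7) = 77.278 N/mm
Series: 1/k_eq = 1/77.278 + 1/16 = 0.07544; k_eq = 13.256 N/mm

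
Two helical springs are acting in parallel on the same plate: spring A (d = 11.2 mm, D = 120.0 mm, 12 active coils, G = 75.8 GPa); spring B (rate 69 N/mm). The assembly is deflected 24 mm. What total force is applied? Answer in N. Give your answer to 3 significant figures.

1830 N

k_A = Gd⁴/(8D³N_a) = (75.8×10³)(11.2⁴)/(8·120.0³·12) = 7.19 N/mm
Parallel: k_eq = 7.19 + 69 = 76.19 N/mm
F = k_eq·δ = 76.19·24 = 1828.6 N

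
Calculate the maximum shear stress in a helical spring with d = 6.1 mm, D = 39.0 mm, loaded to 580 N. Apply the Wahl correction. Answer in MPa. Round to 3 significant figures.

313 MPa

Spring index C = D/d = 39.0/6.1 = 6.3934
K_W = (4C−1)/(4C−4) + 0.615/C = 24.574/21.574 + 0.0962 = 1.2353
τ₀ = 8FD/(πd³) = 8·580·39.0/(π·6.1³) = 180960/713.08 = 253.77 MPa
τ_max = K·τ₀ = 1.2353 × 253.77 = 313.47 MPa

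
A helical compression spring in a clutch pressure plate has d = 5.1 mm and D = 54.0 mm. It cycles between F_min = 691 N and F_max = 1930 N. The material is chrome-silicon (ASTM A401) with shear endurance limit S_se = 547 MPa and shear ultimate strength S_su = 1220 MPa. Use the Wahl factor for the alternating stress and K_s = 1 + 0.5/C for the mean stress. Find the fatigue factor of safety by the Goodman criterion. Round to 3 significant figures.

C = D/d = 54.0/5.1 = 10.5882; K_W = (4C−1)/(4C−4)+0.615/C = 1.1363; K_s = 1+0.5/C = 1.0472
F_a = (F_max−F_min)/2 = 619.5 N; F_m = (F_max+F_min)/2 = 1310.5 N
τ_a = K_W·8F_aD/(πd³) = 1.1363 × 642.19 = 729.73 MPa
τ_m = K_s·8F_mD/(πd³) = 1.0472 × 1358.5 = 1422.7 MPa
Goodman: 1/n_f = τ_a/S_se + τ_m/S_su = 729.73/547 + 1422.7/1220 = 1.33405 + 1.16611 = 2.5002
n_f = 1/2.5002 = 0.4

0.400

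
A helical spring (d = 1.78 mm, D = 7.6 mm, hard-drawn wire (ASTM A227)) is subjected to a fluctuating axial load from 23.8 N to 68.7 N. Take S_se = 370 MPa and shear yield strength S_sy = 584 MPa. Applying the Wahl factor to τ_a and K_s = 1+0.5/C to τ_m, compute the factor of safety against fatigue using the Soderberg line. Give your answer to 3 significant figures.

1.70

C = D/d = 7.6/1.78 = 4.2697; K_W = (4C−1)/(4C−4)+0.615/C = 1.3734; K_s = 1+0.5/C = 1.1171
F_a = (F_max−F_min)/2 = 22.45 N; F_m = (F_max+F_min)/2 = 46.25 N
τ_a = K_W·8F_aD/(πd³) = 1.3734 × 77.039 = 105.81 MPa
τ_m = K_s·8F_mD/(πd³) = 1.1171 × 158.71 = 177.3 MPa
Soderberg: 1/n_f = τ_a/S_se + τ_m/S_sy = 105.81/370 + 177.3/584 = 0.28596 + 0.30359 = 0.58955
n_f = 1/0.58955 = 1.696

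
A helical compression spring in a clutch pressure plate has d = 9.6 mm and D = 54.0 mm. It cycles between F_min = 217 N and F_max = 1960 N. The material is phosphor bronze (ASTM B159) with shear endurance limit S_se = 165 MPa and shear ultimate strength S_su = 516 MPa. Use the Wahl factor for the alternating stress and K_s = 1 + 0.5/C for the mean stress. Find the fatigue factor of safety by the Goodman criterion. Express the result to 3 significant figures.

C = D/d = 54.0/9.6 = 5.6250; K_W = (4C−1)/(4C−4)+0.615/C = 1.2715; K_s = 1+0.5/C = 1.0889
F_a = (F_max−F_min)/2 = 871.5 N; F_m = (F_max+F_min)/2 = 1088.5 N
τ_a = K_W·8F_aD/(πd³) = 1.2715 × 135.45 = 172.23 MPa
τ_m = K_s·8F_mD/(πd³) = 1.0889 × 169.18 = 184.22 MPa
Goodman: 1/n_f = τ_a/S_se + τ_m/S_su = 172.23/165 + 184.22/516 = 1.04380 + 0.35701 = 1.4008
n_f = 1/1.4008 = 0.7139

0.714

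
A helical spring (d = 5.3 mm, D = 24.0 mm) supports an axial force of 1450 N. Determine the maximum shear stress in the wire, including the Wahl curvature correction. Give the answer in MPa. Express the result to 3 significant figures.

803 MPa

Spring index C = D/d = 24.0/5.3 = 4.5283
K_W = (4C−1)/(4C−4) + 0.615/C = 17.113/14.113 + 0.1358 = 1.3484
τ₀ = 8FD/(πd³) = 8·1450·24.0/(π·5.3³) = 278400/467.71 = 595.24 MPa
τ_max = K·τ₀ = 1.3484 × 595.24 = 802.61 MPa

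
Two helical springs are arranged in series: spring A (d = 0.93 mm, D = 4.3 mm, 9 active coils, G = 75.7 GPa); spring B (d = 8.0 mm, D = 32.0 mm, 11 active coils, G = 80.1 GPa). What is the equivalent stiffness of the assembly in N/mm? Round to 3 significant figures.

9.10 N/mm

k_A = Gd⁴/(8D³N_a) = (75.7×10³)(0.93⁴)/(8·4.3³·9) = 9.8921 N/mm
k_B = Gd⁴/(8D³N_a) = (80.1×10³)(8.0⁴)/(8·32.0³·11) = 113.78 N/mm
Series: 1/k_eq = 1/9.8921 + 1/113.78 = 0.10988; k_eq = 9.1009 N/mm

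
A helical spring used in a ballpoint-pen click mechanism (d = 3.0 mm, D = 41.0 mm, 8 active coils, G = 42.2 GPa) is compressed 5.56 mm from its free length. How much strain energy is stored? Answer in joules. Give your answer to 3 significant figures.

0.0120 J

k = Gd⁴/(8D³N_a) = (42.2×10³)(3.0⁴)/(8·41.0³·8) = 0.77494 N/mm
U = ½kδ² = 0.5 × 0.77494 × 5.56² = 11.978 N·mm = 0.011978 J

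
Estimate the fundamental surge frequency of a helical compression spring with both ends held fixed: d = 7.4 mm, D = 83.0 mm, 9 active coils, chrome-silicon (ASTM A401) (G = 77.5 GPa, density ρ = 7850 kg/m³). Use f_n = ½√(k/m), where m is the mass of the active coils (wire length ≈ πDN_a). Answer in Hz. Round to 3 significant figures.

k = Gd⁴/(8D³N_a) = (77.5×10³)(7.4⁴)/(8·83.0³·9) = 5.645 N/mm = 5645 N/m
Wire length L = πDN_a = π·83.0·9 = 2346.8 mm
m = ρ·(πd²/4)·L = 7850 × 43.008×10⁻⁶ m² × 2.3468 m = 0.79231 kg
f_n = ½√(k/m) = 0.5·√(5645/0.79231) = 0.5·√(7124.7) = 42.204 Hz

42.2 Hz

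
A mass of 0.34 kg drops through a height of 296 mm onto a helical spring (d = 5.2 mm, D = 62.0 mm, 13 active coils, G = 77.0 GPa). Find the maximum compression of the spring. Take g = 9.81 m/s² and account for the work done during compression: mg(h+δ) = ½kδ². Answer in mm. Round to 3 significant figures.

31.0 mm

k = Gd⁴/(8D³N_a) = (77.0×10³)(5.2⁴)/(8·62.0³·13) = 2.2714 N/mm
W = mg = 0.34 × 9.81 = 3.3354 N
½kδ² − Wδ − Wh = 0 → δ = (W + √(W² + 2kWh))/k
δ = (3.3354 + √(11.125 + 4485.03))/2.2714 = (3.3354 + 67.053)/2.2714 = 30.989 mm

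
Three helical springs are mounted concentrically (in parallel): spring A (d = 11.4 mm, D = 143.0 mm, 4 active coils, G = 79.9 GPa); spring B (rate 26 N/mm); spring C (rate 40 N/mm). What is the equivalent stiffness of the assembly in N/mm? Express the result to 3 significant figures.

80.4 N/mm

k_A = Gd⁴/(8D³N_a) = (79.9×10³)(11.4⁴)/(8·143.0³·4) = 14.421 N/mm
Parallel: k_eq = 14.421 + 26 + 40 = 80.421 N/mm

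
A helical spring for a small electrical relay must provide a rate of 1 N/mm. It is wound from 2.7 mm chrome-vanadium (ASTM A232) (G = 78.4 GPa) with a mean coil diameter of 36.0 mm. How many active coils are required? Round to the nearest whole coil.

N_a = Gd⁴/(8D³k) = (78.4×10³ × 2.7⁴)/(8 × 36.0³ × 1)
    = 4.1665e+06 / 373248 = 11.16 → 11 coils

11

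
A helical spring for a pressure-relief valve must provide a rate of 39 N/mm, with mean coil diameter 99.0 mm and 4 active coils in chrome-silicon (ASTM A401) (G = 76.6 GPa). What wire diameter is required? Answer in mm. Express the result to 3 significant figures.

d = (8D³N_a·k / G)^(1/4) = (8·99.0³·4·39 / (76.6×10³))^0.25
  = (15809)^0.25 = 11.2130 mm

11.2 mm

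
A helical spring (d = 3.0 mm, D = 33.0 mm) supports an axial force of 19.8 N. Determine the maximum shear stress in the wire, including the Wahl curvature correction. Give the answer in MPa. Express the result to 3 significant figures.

69.7 MPa

Spring index C = D/d = 33.0/3.0 = 11.0000
K_W = (4C−1)/(4C−4) + 0.615/C = 43.000/40.000 + 0.0559 = 1.1309
τ₀ = 8FD/(πd³) = 8·19.8·33.0/(π·3.0³) = 5227.2/84.823 = 61.625 MPa
τ_max = K·τ₀ = 1.1309 × 61.625 = 69.692 MPa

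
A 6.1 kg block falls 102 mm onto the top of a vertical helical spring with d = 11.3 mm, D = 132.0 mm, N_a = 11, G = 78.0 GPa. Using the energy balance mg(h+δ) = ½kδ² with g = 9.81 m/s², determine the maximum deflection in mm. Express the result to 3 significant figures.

54.6 mm

k = Gd⁴/(8D³N_a) = (78.0×10³)(11.3⁴)/(8·132.0³·11) = 6.2835 N/mm
W = mg = 6.1 × 9.81 = 59.841 N
½kδ² − Wδ − Wh = 0 → δ = (W + √(W² + 2kWh))/k
δ = (59.841 + √(3580.9 + 76706.6))/6.2835 = (59.841 + 283.35)/6.2835 = 54.618 mm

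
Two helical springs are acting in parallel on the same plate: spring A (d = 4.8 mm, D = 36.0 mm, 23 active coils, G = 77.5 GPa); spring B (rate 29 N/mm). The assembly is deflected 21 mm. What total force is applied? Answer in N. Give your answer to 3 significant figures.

710 N

k_A = Gd⁴/(8D³N_a) = (77.5×10³)(4.8⁴)/(8·36.0³·23) = 4.7923 N/mm
Parallel: k_eq = 4.7923 + 29 = 33.792 N/mm
F = k_eq·δ = 33.792·21 = 709.64 N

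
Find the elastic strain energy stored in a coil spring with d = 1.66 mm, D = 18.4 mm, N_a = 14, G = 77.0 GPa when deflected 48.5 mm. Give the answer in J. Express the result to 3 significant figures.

0.986 J

k = Gd⁴/(8D³N_a) = (77.0×10³)(1.66⁴)/(8·18.4³·14) = 0.83801 N/mm
U = ½kδ² = 0.5 × 0.83801 × 48.5² = 985.61 N·mm = 0.98561 J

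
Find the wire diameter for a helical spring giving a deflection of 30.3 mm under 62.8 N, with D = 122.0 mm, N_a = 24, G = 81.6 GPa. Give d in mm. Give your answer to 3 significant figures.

9.70 mm

Required rate k = F/δ = 62.8/30.3 = 2.0726 N/mm
d = (8D³N_a·k / G)^(1/4) = (8·122.0³·24·2.0726 / (81.6×10³))^0.25
  = (8855.4)^0.25 = 9.7007 mm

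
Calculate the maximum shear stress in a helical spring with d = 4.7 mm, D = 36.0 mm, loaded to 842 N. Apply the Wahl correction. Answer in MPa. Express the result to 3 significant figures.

887 MPa

Spring index C = D/d = 36.0/4.7 = 7.6596
K_W = (4C−1)/(4C−4) + 0.615/C = 29.638/26.638 + 0.0803 = 1.1929
τ₀ = 8FD/(πd³) = 8·842·36.0/(π·4.7³) = 242496/326.17 = 743.47 MPa
τ_max = K·τ₀ = 1.1929 × 743.47 = 886.89 MPa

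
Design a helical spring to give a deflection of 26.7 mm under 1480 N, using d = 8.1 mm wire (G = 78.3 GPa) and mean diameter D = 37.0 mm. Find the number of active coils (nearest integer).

Required rate k = F/δ = 1480/26.7 = 55.431 N/mm
N_a = Gd⁴/(8D³k) = (78.3×10³ × 8.1⁴)/(8 × 37.0³ × 55.431)
    = 3.37056e+08 / 2.24619e+07 = 15.01 → 15 coils

15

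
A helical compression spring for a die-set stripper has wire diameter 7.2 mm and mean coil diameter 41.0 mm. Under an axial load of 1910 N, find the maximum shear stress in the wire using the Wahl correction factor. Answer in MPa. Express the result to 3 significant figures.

677 MPa

Spring index C = D/d = 41.0/7.2 = 5.6944
K_W = (4C−1)/(4C−4) + 0.615/C = 21.778/18.778 + 0.1080 = 1.2678
τ₀ = 8FD/(πd³) = 8·1910·41.0/(π·7.2³) = 626480/1172.6 = 534.27 MPa
τ_max = K·τ₀ = 1.2678 × 534.27 = 677.33 MPa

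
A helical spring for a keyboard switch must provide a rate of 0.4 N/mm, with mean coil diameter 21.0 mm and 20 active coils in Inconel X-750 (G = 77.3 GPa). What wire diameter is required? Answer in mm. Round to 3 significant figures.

d = (8D³N_a·k / G)^(1/4) = (8·21.0³·20·0.4 / (77.3×10³))^0.25
  = (7.6676)^0.25 = 1.6640 mm

1.66 mm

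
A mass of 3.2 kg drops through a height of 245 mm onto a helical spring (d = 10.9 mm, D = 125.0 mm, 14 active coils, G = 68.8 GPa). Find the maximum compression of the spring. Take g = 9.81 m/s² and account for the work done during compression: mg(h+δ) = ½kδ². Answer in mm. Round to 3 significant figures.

66.4 mm

k = Gd⁴/(8D³N_a) = (68.8×10³)(10.9⁴)/(8·125.0³·14) = 4.4396 N/mm
W = mg = 3.2 × 9.81 = 31.392 N
½kδ² − Wδ − Wh = 0 → δ = (W + √(W² + 2kWh))/k
δ = (31.392 + √(985.46 + 68290.7))/4.4396 = (31.392 + 263.2)/4.4396 = 66.356 mm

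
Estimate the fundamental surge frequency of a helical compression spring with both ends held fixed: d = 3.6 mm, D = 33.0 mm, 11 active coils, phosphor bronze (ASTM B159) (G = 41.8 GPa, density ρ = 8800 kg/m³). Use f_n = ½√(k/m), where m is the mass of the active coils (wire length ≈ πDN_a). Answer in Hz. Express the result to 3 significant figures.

k = Gd⁴/(8D³N_a) = (41.8×10³)(3.6⁴)/(8·33.0³·11) = 2.22 N/mm = 2220 N/m
Wire length L = πDN_a = π·33.0·11 = 1140.4 mm
m = ρ·(πd²/4)·L = 8800 × 10.179×10⁻⁶ m² × 1.1404 m = 0.10215 kg
f_n = ½√(k/m) = 0.5·√(2220/0.10215) = 0.5·√(21733) = 73.711 Hz

73.7 Hz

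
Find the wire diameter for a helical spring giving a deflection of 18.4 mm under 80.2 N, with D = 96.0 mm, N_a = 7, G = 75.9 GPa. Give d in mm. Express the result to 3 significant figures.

Required rate k = F/δ = 80.2/18.4 = 4.3587 N/mm
d = (8D³N_a·k / G)^(1/4) = (8·96.0³·7·4.3587 / (75.9×10³))^0.25
  = (2845.2)^0.25 = 7.3035 mm

7.30 mm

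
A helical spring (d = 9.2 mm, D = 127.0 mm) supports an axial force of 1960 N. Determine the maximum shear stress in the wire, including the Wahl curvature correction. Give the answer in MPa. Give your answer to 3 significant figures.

Spring index C = D/d = 127.0/9.2 = 13.8043
K_W = (4C−1)/(4C−4) + 0.615/C = 54.217/51.217 + 0.0446 = 1.1031
τ₀ = 8FD/(πd³) = 8·1960·127.0/(π·9.2³) = 1.99136e+06/2446.3 = 814.02 MPa
τ_max = K·τ₀ = 1.1031 × 814.02 = 897.97 MPa

898 MPa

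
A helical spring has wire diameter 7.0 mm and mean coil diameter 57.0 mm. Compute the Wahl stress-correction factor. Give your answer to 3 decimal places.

C = D/d = 57.0/7.0 = 8.1429
K_W = (4C−1)/(4C−4) + 0.615/C = 31.571/28.571 + 0.0755 = 1.1805

1.181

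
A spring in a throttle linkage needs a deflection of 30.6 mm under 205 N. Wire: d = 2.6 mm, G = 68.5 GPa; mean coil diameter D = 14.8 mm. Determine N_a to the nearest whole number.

18

Required rate k = F/δ = 205/30.6 = 6.6993 N/mm
N_a = Gd⁴/(8D³k) = (68.5×10³ × 2.6⁴)/(8 × 14.8³ × 6.6993)
    = 3.13029e+06 / 173743 = 18.02 → 18 coils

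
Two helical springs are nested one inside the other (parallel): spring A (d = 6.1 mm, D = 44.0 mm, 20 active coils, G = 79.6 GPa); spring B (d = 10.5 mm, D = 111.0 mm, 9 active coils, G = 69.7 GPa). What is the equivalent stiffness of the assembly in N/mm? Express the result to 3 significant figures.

16.7 N/mm

k_A = Gd⁴/(8D³N_a) = (79.6×10³)(6.1⁴)/(8·44.0³·20) = 8.0864 N/mm
k_B = Gd⁴/(8D³N_a) = (69.7×10³)(10.5⁴)/(8·111.0³·9) = 8.6038 N/mm
Parallel: k_eq = 8.0864 + 8.6038 = 16.69 N/mm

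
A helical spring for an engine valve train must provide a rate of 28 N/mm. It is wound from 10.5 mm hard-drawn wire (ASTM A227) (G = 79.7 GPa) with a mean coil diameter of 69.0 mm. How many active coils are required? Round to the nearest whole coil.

N_a = Gd⁴/(8D³k) = (79.7×10³ × 10.5⁴)/(8 × 69.0³ × 28)
    = 9.68758e+08 / 7.3586e+07 = 13.16 → 13 coils

13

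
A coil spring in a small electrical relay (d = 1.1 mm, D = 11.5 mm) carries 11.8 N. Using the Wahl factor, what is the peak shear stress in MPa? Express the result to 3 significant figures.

Spring index C = D/d = 11.5/1.1 = 10.4545
K_W = (4C−1)/(4C−4) + 0.615/C = 40.818/37.818 + 0.0588 = 1.1382
τ₀ = 8FD/(πd³) = 8·11.8·11.5/(π·1.1³) = 1085.6/4.1815 = 259.62 MPa
τ_max = K·τ₀ = 1.1382 × 259.62 = 295.49 MPa

295 MPa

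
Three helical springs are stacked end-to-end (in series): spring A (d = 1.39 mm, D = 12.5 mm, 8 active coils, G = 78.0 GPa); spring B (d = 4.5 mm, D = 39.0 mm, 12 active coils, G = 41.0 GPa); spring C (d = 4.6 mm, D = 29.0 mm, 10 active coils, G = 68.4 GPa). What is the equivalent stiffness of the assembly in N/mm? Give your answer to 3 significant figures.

k_A = Gd⁴/(8D³N_a) = (78.0×10³)(1.39⁴)/(8·12.5³·8) = 2.3294 N/mm
k_B = Gd⁴/(8D³N_a) = (41.0×10³)(4.5⁴)/(8·39.0³·12) = 2.9524 N/mm
k_C = Gd⁴/(8D³N_a) = (68.4×10³)(4.6⁴)/(8·29.0³·10) = 15.697 N/mm
Series: 1/k_eq = 1/2.3294 + 1/2.9524 + 1/15.697 = 0.83172; k_eq = 1.2023 N/mm

1.20 N/mm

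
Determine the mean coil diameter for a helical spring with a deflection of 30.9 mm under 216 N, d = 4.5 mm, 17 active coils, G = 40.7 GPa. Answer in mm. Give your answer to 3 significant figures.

26.0 mm

Required rate k = F/δ = 216/30.9 = 6.9903 N/mm
D = (Gd⁴/(8N_a·k))^(1/3) = (40.7×10³·4.5⁴/(8·17·6.9903))^(1/3)
  = (17555.4)^(1/3) = 25.9898 mm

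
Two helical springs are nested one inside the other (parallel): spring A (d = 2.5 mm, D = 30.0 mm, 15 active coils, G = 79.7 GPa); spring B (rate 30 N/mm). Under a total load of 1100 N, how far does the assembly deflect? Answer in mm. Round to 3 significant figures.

35.5 mm

k_A = Gd⁴/(8D³N_a) = (79.7×10³)(2.5⁴)/(8·30.0³·15) = 0.96089 N/mm
Parallel: k_eq = 0.96089 + 30 = 30.961 N/mm
δ = F/k_eq = 1100/30.961 = 35.529 mm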